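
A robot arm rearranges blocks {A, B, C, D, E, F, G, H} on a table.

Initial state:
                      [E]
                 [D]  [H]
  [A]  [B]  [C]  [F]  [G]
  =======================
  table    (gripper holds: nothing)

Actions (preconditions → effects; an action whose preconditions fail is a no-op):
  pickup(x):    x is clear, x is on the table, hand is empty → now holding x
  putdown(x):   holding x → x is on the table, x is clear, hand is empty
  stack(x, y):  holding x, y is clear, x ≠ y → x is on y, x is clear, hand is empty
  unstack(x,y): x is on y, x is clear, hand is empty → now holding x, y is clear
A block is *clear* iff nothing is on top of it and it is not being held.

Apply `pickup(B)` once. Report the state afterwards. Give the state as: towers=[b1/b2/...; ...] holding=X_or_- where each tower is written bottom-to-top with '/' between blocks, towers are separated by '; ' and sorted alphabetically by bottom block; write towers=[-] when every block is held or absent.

before: towers=[A; B; C; F/D; G/H/E] holding=-
pre[pickup(B)]: clear(B) ✓, ontable(B) ✓, handempty ✓
all met → apply pickup(B)
after:  towers=[A; C; F/D; G/H/E] holding=B

towers=[A; C; F/D; G/H/E] holding=B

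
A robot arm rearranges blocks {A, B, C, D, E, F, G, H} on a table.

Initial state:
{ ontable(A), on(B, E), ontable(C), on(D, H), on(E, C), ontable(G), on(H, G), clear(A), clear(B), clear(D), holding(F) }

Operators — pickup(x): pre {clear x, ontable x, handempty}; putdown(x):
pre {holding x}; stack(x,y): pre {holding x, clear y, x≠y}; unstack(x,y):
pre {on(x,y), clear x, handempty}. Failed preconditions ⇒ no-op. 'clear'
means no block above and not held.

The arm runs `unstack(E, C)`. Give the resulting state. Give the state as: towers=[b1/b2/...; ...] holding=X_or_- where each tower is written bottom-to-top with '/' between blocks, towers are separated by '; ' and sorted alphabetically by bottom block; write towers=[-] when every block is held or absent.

towers=[A; C/E/B; G/H/D] holding=F

before: towers=[A; C/E/B; G/H/D] holding=F
pre[unstack(E, C)]: on(E,C) ✓, clear(E) ✗, handempty ✗
clear(E), handempty unmet → unstack(E, C) is a no-op
after:  towers=[A; C/E/B; G/H/D] holding=F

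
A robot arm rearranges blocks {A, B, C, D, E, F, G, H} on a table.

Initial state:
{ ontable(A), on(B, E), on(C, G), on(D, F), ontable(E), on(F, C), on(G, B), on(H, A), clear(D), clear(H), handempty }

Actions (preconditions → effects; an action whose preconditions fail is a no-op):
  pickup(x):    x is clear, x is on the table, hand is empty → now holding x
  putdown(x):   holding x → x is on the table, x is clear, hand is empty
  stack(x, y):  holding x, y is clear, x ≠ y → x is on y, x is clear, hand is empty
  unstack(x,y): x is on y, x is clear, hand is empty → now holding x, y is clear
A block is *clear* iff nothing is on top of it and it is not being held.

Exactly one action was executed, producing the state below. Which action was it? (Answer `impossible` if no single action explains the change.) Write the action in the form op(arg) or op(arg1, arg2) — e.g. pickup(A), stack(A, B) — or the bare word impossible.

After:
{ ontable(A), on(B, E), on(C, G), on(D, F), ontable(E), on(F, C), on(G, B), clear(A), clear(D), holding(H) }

target: towers=[A; E/B/G/C/F/D] holding=H
     unstack(H, A) → towers=[A; E/B/G/C/F/D] holding=H  ← match
     unstack(D, F) → towers=[A/H; E/B/G/C/F] holding=D

unstack(H, A)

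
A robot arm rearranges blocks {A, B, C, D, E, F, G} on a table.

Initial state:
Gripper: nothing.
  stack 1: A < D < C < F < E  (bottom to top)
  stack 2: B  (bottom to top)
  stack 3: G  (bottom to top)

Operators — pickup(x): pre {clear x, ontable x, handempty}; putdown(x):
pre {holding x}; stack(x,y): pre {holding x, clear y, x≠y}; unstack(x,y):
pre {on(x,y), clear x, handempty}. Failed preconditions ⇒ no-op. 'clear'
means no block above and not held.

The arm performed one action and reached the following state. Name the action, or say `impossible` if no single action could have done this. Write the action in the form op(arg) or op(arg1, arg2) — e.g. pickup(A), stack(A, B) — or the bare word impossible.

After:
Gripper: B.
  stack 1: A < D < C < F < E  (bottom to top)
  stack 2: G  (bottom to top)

pickup(B)

target: towers=[A/D/C/F/E; G] holding=B
         pickup(B) → towers=[A/D/C/F/E; G] holding=B  ← match
         pickup(G) → towers=[A/D/C/F/E; B] holding=G
     unstack(E, F) → towers=[A/D/C/F; B; G] holding=E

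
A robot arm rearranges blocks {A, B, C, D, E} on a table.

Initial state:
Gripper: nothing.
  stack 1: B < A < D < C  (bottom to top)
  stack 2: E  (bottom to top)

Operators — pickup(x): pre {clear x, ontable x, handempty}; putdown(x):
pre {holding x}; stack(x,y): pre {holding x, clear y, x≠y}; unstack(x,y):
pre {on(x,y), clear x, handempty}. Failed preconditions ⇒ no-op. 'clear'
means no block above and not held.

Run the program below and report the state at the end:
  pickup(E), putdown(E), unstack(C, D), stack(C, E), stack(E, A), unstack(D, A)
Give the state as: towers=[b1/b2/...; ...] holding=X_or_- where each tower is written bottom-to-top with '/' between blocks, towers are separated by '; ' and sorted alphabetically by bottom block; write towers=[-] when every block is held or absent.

step 1 (pickup(E)): towers=[B/A/D/C] holding=E
step 2 (putdown(E)): towers=[B/A/D/C; E] holding=-
step 3 (unstack(C, D)): towers=[B/A/D; E] holding=C
step 4 (stack(C, E)): towers=[B/A/D; E/C] holding=-
step 5 (stack(E, A)) [no-op]: towers=[B/A/D; E/C] holding=-
step 6 (unstack(D, A)): towers=[B/A; E/C] holding=D

towers=[B/A; E/C] holding=D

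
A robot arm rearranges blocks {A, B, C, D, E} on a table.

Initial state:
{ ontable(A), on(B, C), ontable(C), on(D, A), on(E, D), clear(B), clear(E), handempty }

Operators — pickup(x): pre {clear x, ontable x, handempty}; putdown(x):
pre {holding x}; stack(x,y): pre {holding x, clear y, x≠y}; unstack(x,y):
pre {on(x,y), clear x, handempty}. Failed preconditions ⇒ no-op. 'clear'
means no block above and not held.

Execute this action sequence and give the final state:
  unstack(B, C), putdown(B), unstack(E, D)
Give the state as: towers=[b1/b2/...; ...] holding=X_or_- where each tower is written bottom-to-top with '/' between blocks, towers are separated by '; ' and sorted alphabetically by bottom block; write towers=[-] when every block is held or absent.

towers=[A/D; B; C] holding=E

step 1 (unstack(B, C)): towers=[A/D/E; C] holding=B
step 2 (putdown(B)): towers=[A/D/E; B; C] holding=-
step 3 (unstack(E, D)): towers=[A/D; B; C] holding=E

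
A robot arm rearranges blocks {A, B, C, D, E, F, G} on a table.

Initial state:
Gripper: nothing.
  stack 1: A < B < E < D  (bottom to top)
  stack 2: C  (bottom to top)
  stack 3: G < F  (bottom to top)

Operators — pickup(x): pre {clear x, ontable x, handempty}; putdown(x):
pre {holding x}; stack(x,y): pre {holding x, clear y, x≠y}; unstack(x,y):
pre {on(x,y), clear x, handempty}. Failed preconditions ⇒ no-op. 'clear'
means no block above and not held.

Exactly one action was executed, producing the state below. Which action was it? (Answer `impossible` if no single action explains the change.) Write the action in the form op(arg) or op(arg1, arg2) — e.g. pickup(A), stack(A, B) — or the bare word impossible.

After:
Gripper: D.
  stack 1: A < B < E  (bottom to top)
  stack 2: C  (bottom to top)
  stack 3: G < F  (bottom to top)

unstack(D, E)

target: towers=[A/B/E; C; G/F] holding=D
     unstack(F, G) → towers=[A/B/E/D; C; G] holding=F
     unstack(D, E) → towers=[A/B/E; C; G/F] holding=D  ← match
         pickup(C) → towers=[A/B/E/D; G/F] holding=C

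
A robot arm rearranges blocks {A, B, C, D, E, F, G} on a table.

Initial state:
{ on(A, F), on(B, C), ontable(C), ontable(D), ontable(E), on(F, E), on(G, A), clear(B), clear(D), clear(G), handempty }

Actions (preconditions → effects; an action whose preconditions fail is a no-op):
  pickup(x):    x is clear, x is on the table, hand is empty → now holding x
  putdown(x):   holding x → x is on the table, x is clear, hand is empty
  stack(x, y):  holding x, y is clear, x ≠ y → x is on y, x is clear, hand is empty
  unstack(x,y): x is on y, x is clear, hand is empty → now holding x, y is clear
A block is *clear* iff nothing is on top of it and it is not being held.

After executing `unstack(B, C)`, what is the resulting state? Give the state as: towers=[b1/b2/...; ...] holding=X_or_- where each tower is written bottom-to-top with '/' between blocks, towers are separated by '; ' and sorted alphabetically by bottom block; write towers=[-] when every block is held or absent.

towers=[C; D; E/F/A/G] holding=B

before: towers=[C/B; D; E/F/A/G] holding=-
pre[unstack(B, C)]: on(B,C) ✓, clear(B) ✓, handempty ✓
all met → apply unstack(B, C)
after:  towers=[C; D; E/F/A/G] holding=B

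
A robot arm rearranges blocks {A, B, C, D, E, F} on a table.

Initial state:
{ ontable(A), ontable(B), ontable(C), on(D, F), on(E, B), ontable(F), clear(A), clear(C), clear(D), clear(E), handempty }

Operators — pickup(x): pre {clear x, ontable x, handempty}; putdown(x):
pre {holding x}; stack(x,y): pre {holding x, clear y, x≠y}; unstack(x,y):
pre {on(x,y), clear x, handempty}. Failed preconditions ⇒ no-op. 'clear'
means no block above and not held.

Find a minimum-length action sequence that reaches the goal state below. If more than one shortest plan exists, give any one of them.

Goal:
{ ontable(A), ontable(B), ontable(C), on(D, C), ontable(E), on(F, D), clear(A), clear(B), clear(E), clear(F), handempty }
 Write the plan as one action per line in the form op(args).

unstack(D, F)
stack(D, C)
pickup(F)
stack(F, D)
unstack(E, B)
putdown(E)

step 1 (unstack(D, F)): towers=[A; B/E; C; F] holding=D
step 2 (stack(D, C)): towers=[A; B/E; C/D; F] holding=-
step 3 (pickup(F)): towers=[A; B/E; C/D] holding=F
step 4 (stack(F, D)): towers=[A; B/E; C/D/F] holding=-
step 5 (unstack(E, B)): towers=[A; B; C/D/F] holding=E
step 6 (putdown(E)): towers=[A; B; C/D/F; E] holding=-
goal check: towers=[A; B; C/D/F; E] holding=- — reached (length 6, optimal by BFS)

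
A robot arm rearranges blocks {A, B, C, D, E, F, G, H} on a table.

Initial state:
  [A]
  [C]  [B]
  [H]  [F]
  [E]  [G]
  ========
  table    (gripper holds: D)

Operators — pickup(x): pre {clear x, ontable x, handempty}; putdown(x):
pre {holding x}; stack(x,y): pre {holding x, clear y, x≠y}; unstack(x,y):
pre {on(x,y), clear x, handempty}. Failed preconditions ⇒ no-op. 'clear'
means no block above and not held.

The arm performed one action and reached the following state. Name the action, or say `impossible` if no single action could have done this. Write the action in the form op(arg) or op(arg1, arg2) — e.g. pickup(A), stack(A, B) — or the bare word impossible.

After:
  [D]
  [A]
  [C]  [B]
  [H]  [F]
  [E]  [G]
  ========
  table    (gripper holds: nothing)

stack(D, A)

target: towers=[E/H/C/A/D; G/F/B] holding=-
        putdown(D) → towers=[D; E/H/C/A; G/F/B] holding=-
       stack(D, A) → towers=[E/H/C/A/D; G/F/B] holding=-  ← match
       stack(D, B) → towers=[E/H/C/A; G/F/B/D] holding=-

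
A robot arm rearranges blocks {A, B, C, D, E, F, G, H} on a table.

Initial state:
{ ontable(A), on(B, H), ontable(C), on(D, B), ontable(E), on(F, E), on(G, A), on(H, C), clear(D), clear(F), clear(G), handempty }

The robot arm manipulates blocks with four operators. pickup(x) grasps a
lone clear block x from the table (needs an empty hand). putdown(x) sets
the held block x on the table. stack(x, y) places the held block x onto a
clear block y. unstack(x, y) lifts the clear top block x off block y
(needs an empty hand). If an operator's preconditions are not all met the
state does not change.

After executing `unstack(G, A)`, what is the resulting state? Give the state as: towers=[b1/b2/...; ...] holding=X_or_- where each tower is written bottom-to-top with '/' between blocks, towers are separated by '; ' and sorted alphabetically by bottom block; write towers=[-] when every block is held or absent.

towers=[A; C/H/B/D; E/F] holding=G

before: towers=[A/G; C/H/B/D; E/F] holding=-
pre[unstack(G, A)]: on(G,A) yes, clear(G) yes, handempty yes
all met → apply unstack(G, A)
after:  towers=[A; C/H/B/D; E/F] holding=G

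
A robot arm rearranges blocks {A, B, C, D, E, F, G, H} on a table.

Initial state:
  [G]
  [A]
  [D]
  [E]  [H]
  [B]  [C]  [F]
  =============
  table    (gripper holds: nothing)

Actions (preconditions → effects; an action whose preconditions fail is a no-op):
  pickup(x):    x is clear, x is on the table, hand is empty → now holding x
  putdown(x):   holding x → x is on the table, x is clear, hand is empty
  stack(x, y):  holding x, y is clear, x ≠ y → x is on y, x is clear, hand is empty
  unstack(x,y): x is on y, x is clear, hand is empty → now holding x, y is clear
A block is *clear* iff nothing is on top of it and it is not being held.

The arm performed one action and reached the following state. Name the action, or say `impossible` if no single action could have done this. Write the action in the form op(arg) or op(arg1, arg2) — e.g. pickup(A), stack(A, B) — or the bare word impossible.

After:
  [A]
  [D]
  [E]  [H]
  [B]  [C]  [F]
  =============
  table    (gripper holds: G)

unstack(G, A)

target: towers=[B/E/D/A; C/H; F] holding=G
     unstack(G, A) → towers=[B/E/D/A; C/H; F] holding=G  ← match
     unstack(H, C) → towers=[B/E/D/A/G; C; F] holding=H
         pickup(F) → towers=[B/E/D/A/G; C/H] holding=F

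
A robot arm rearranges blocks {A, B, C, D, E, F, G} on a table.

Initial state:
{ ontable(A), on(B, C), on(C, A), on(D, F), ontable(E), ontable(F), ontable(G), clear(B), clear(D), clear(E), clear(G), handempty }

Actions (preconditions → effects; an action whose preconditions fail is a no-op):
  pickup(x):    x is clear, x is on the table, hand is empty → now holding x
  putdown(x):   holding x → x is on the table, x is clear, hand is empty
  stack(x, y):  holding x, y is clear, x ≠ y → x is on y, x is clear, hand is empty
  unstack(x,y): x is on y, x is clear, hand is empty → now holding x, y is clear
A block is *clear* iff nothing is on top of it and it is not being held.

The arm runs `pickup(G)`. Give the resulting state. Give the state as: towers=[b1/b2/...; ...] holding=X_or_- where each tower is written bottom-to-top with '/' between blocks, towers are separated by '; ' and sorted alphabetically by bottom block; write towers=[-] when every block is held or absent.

towers=[A/C/B; E; F/D] holding=G

before: towers=[A/C/B; E; F/D; G] holding=-
pre[pickup(G)]: clear(G) ✓, ontable(G) ✓, handempty ✓
all met → apply pickup(G)
after:  towers=[A/C/B; E; F/D] holding=G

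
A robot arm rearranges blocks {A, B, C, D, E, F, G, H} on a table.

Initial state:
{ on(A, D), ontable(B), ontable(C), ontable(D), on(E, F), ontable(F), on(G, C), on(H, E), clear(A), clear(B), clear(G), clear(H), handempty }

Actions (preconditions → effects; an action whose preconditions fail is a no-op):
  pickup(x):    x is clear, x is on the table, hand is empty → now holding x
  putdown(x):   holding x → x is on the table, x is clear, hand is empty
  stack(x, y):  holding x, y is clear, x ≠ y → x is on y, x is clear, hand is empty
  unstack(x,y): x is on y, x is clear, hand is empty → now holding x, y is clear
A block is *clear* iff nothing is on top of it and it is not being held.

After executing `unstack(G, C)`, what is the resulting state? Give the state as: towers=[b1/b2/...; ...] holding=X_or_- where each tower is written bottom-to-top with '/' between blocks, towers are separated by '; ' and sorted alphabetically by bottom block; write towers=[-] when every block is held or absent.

before: towers=[B; C/G; D/A; F/E/H] holding=-
pre[unstack(G, C)]: on(G,C) ok, clear(G) ok, handempty ok
all met → apply unstack(G, C)
after:  towers=[B; C; D/A; F/E/H] holding=G

towers=[B; C; D/A; F/E/H] holding=G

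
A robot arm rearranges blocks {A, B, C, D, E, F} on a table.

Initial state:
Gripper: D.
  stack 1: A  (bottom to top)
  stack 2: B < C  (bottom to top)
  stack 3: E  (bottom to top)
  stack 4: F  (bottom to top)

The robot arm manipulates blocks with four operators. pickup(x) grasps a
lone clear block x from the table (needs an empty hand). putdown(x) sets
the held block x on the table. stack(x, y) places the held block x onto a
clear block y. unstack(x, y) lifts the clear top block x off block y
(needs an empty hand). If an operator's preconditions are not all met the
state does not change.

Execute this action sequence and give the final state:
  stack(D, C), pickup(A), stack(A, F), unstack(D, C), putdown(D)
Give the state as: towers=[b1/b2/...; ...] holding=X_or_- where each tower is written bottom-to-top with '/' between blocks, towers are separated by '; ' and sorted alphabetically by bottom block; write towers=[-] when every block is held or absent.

towers=[B/C; D; E; F/A] holding=-

step 1 (stack(D, C)): towers=[A; B/C/D; E; F] holding=-
step 2 (pickup(A)): towers=[B/C/D; E; F] holding=A
step 3 (stack(A, F)): towers=[B/C/D; E; F/A] holding=-
step 4 (unstack(D, C)): towers=[B/C; E; F/A] holding=D
step 5 (putdown(D)): towers=[B/C; D; E; F/A] holding=-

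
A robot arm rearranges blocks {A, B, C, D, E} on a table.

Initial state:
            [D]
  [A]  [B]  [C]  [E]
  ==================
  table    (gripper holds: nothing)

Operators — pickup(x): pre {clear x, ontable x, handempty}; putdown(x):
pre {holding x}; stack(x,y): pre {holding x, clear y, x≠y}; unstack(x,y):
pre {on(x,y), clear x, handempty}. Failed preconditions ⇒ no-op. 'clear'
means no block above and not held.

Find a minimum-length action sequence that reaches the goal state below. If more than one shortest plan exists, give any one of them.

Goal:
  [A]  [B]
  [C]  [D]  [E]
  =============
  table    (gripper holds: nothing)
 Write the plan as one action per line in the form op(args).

unstack(D, C)
putdown(D)
pickup(B)
stack(B, D)
pickup(A)
stack(A, C)

step 1 (unstack(D, C)): towers=[A; B; C; E] holding=D
step 2 (putdown(D)): towers=[A; B; C; D; E] holding=-
step 3 (pickup(B)): towers=[A; C; D; E] holding=B
step 4 (stack(B, D)): towers=[A; C; D/B; E] holding=-
step 5 (pickup(A)): towers=[C; D/B; E] holding=A
step 6 (stack(A, C)): towers=[C/A; D/B; E] holding=-
goal check: towers=[C/A; D/B; E] holding=- — reached (length 6, optimal by BFS)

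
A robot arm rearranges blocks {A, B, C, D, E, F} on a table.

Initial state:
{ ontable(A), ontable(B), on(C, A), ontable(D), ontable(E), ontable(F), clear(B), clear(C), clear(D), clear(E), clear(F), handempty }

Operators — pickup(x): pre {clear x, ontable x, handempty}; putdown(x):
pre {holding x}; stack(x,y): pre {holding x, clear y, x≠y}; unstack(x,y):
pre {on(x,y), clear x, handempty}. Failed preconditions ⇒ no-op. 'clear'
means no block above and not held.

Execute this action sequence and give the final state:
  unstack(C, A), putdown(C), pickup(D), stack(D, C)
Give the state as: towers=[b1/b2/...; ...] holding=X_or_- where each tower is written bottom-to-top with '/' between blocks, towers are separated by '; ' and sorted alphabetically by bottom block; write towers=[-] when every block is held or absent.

step 1 (unstack(C, A)): towers=[A; B; D; E; F] holding=C
step 2 (putdown(C)): towers=[A; B; C; D; E; F] holding=-
step 3 (pickup(D)): towers=[A; B; C; E; F] holding=D
step 4 (stack(D, C)): towers=[A; B; C/D; E; F] holding=-

towers=[A; B; C/D; E; F] holding=-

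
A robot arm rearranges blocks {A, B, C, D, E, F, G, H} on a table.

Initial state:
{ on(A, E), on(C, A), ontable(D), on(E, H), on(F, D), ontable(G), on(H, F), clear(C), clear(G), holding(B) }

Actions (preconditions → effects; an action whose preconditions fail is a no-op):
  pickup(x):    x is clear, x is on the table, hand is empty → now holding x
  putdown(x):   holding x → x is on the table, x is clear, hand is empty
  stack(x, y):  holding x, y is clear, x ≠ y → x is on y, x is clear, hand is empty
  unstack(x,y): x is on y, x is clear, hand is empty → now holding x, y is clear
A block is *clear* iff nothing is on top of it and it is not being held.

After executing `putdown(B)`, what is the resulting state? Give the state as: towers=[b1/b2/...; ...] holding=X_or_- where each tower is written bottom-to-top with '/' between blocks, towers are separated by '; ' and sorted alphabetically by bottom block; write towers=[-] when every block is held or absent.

towers=[B; D/F/H/E/A/C; G] holding=-

before: towers=[D/F/H/E/A/C; G] holding=B
pre[putdown(B)]: holding(B) ✓
all met → apply putdown(B)
after:  towers=[B; D/F/H/E/A/C; G] holding=-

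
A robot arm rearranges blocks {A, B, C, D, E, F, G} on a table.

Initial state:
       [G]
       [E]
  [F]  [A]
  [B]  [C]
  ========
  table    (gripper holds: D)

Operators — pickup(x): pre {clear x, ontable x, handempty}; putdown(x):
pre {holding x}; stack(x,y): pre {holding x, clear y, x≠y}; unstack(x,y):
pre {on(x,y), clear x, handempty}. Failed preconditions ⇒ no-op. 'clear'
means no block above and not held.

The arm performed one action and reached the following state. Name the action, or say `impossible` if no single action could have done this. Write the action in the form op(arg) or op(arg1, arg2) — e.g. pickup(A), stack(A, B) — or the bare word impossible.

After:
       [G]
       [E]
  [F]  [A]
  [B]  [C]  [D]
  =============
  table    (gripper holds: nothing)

target: towers=[B/F; C/A/E/G; D] holding=-
        putdown(D) → towers=[B/F; C/A/E/G; D] holding=-  ← match
       stack(D, F) → towers=[B/F/D; C/A/E/G] holding=-
       stack(D, G) → towers=[B/F; C/A/E/G/D] holding=-

putdown(D)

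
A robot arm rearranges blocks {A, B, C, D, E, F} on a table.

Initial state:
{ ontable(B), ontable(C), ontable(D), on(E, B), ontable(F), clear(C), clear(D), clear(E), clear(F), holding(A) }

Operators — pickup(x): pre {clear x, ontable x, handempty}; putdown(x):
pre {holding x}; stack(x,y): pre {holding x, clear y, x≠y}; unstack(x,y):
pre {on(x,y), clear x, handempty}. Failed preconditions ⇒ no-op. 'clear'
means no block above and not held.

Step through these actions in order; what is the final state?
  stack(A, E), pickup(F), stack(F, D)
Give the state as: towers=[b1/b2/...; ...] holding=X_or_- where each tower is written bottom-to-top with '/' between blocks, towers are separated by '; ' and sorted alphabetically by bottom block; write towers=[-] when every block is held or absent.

towers=[B/E/A; C; D/F] holding=-

step 1 (stack(A, E)): towers=[B/E/A; C; D; F] holding=-
step 2 (pickup(F)): towers=[B/E/A; C; D] holding=F
step 3 (stack(F, D)): towers=[B/E/A; C; D/F] holding=-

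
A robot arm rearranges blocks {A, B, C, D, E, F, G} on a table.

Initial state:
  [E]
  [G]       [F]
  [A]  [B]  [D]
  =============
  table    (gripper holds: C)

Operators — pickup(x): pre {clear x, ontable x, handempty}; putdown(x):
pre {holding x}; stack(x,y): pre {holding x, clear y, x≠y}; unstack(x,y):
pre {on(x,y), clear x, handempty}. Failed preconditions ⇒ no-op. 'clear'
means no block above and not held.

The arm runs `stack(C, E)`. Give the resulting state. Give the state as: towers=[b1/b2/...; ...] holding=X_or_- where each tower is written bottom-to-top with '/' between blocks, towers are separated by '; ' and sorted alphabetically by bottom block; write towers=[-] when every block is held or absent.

before: towers=[A/G/E; B; D/F] holding=C
pre[stack(C, E)]: holding(C) yes, clear(E) yes, C≠E yes
all met → apply stack(C, E)
after:  towers=[A/G/E/C; B; D/F] holding=-

towers=[A/G/E/C; B; D/F] holding=-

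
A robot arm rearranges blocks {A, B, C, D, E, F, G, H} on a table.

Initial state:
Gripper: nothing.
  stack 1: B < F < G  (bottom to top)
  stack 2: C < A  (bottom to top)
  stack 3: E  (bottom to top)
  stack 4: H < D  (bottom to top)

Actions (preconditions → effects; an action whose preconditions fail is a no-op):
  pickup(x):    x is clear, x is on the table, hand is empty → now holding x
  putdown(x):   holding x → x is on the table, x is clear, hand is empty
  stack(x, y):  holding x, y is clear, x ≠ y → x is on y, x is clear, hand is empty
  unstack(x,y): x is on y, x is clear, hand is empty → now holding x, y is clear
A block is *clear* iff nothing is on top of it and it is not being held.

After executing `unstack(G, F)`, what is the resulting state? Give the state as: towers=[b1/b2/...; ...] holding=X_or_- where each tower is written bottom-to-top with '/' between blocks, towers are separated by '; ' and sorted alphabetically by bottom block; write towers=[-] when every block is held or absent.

before: towers=[B/F/G; C/A; E; H/D] holding=-
pre[unstack(G, F)]: on(G,F) yes, clear(G) yes, handempty yes
all met → apply unstack(G, F)
after:  towers=[B/F; C/A; E; H/D] holding=G

towers=[B/F; C/A; E; H/D] holding=G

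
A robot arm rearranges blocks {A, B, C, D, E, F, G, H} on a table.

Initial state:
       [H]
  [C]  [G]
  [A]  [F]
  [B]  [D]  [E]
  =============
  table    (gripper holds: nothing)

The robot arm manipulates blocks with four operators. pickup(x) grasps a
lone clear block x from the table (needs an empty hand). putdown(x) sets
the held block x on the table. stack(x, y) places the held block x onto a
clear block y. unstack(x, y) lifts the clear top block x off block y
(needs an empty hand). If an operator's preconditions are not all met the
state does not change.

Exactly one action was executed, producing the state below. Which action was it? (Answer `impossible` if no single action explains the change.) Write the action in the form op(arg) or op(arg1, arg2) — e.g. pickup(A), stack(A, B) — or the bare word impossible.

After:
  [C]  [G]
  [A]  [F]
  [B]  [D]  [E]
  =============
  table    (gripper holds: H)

target: towers=[B/A/C; D/F/G; E] holding=H
         pickup(E) → towers=[B/A/C; D/F/G/H] holding=E
     unstack(H, G) → towers=[B/A/C; D/F/G; E] holding=H  ← match
     unstack(C, A) → towers=[B/A; D/F/G/H; E] holding=C

unstack(H, G)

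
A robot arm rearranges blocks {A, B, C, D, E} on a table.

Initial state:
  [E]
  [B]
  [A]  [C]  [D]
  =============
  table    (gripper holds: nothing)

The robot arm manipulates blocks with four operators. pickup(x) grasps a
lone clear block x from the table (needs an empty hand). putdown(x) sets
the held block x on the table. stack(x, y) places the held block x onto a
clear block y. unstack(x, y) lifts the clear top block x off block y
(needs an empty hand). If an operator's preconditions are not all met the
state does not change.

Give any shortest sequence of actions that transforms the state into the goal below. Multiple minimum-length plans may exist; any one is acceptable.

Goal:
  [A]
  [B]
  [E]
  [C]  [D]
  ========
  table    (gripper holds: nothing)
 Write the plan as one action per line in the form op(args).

step 1 (unstack(E, B)): towers=[A/B; C; D] holding=E
step 2 (stack(E, C)): towers=[A/B; C/E; D] holding=-
step 3 (unstack(B, A)): towers=[A; C/E; D] holding=B
step 4 (stack(B, E)): towers=[A; C/E/B; D] holding=-
step 5 (pickup(A)): towers=[C/E/B; D] holding=A
step 6 (stack(A, B)): towers=[C/E/B/A; D] holding=-
goal check: towers=[C/E/B/A; D] holding=- — reached (length 6, optimal by BFS)

unstack(E, B)
stack(E, C)
unstack(B, A)
stack(B, E)
pickup(A)
stack(A, B)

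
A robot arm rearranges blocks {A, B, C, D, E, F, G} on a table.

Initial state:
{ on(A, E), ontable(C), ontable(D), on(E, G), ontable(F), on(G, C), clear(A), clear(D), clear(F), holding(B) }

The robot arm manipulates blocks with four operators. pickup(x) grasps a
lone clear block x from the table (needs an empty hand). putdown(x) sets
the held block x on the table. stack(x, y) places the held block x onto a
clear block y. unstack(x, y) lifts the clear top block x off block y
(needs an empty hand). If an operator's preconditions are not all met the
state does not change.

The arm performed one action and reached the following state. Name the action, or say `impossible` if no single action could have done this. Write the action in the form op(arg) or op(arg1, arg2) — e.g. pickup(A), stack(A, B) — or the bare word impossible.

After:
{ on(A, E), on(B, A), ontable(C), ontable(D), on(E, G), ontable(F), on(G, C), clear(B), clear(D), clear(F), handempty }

target: towers=[C/G/E/A/B; D; F] holding=-
        putdown(B) → towers=[B; C/G/E/A; D; F] holding=-
       stack(B, F) → towers=[C/G/E/A; D; F/B] holding=-
       stack(B, D) → towers=[C/G/E/A; D/B; F] holding=-
       stack(B, A) → towers=[C/G/E/A/B; D; F] holding=-  ← match

stack(B, A)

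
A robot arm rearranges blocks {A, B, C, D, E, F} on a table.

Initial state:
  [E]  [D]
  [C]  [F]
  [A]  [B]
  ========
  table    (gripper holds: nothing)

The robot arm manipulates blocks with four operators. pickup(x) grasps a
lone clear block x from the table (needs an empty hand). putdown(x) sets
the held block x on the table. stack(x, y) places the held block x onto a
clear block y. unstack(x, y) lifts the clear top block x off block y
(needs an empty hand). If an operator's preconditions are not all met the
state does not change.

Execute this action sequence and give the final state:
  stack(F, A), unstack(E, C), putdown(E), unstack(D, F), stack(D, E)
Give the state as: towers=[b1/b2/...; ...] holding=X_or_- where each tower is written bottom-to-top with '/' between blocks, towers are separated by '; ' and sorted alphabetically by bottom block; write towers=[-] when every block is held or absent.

towers=[A/C; B/F; E/D] holding=-

step 1 (stack(F, A)) [no-op]: towers=[A/C/E; B/F/D] holding=-
step 2 (unstack(E, C)): towers=[A/C; B/F/D] holding=E
step 3 (putdown(E)): towers=[A/C; B/F/D; E] holding=-
step 4 (unstack(D, F)): towers=[A/C; B/F; E] holding=D
step 5 (stack(D, E)): towers=[A/C; B/F; E/D] holding=-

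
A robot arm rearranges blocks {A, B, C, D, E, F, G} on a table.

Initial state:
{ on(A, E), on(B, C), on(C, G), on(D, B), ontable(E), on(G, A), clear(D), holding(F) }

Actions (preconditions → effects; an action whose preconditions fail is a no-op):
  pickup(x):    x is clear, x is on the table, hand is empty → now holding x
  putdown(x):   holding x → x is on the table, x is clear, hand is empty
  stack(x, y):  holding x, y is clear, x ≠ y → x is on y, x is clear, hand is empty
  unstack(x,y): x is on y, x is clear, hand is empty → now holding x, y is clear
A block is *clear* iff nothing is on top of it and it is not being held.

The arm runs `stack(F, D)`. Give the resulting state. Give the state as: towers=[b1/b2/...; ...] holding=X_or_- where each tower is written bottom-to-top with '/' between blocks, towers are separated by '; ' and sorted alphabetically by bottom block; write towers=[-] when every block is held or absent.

before: towers=[E/A/G/C/B/D] holding=F
pre[stack(F, D)]: holding(F) ✓, clear(D) ✓, F≠D ✓
all met → apply stack(F, D)
after:  towers=[E/A/G/C/B/D/F] holding=-

towers=[E/A/G/C/B/D/F] holding=-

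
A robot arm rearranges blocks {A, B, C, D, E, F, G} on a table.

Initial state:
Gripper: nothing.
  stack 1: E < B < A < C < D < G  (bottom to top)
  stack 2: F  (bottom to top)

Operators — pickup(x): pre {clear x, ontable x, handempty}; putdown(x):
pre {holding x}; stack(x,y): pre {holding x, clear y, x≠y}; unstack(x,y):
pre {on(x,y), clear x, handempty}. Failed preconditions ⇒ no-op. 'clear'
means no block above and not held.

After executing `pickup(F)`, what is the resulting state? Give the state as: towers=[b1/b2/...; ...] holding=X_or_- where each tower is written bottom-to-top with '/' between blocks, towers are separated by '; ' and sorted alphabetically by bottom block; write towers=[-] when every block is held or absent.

towers=[E/B/A/C/D/G] holding=F

before: towers=[E/B/A/C/D/G; F] holding=-
pre[pickup(F)]: clear(F) ok, ontable(F) ok, handempty ok
all met → apply pickup(F)
after:  towers=[E/B/A/C/D/G] holding=F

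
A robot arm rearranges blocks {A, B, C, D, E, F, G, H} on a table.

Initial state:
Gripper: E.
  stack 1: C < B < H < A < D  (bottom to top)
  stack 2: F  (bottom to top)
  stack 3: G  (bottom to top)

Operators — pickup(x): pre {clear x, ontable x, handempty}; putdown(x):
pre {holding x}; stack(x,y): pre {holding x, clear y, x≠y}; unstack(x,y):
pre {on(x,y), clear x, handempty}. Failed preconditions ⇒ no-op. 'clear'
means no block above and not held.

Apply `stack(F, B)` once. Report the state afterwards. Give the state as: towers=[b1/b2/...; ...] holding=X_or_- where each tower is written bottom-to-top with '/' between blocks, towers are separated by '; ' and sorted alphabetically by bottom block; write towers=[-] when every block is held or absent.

before: towers=[C/B/H/A/D; F; G] holding=E
pre[stack(F, B)]: holding(F) fail, clear(B) fail, F≠B ok
holding(F), clear(B) unmet → stack(F, B) is a no-op
after:  towers=[C/B/H/A/D; F; G] holding=E

towers=[C/B/H/A/D; F; G] holding=E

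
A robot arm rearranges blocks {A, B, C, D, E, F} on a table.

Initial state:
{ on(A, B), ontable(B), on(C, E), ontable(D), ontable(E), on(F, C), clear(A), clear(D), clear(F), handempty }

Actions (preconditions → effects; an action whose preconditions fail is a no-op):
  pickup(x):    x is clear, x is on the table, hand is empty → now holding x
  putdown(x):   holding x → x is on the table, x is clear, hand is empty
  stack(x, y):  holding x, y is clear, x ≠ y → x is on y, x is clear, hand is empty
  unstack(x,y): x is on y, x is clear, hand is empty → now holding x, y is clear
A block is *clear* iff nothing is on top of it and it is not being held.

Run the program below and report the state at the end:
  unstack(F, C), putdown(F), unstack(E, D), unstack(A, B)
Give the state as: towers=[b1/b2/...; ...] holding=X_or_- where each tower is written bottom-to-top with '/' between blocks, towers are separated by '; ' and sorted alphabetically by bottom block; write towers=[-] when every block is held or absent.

step 1 (unstack(F, C)): towers=[B/A; D; E/C] holding=F
step 2 (putdown(F)): towers=[B/A; D; E/C; F] holding=-
step 3 (unstack(E, D)) [no-op]: towers=[B/A; D; E/C; F] holding=-
step 4 (unstack(A, B)): towers=[B; D; E/C; F] holding=A

towers=[B; D; E/C; F] holding=A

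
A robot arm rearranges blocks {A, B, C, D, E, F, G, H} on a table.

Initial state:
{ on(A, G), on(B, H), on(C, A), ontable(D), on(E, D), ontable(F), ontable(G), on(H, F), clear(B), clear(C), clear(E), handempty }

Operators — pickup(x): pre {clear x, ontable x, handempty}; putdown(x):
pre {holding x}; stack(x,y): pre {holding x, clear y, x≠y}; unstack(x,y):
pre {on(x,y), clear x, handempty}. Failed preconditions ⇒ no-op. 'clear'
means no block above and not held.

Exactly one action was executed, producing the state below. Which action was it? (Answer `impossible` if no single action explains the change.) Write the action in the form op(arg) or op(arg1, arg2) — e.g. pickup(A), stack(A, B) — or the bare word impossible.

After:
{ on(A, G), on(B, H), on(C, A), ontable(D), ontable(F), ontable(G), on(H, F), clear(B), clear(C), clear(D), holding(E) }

target: towers=[D; F/H/B; G/A/C] holding=E
     unstack(E, D) → towers=[D; F/H/B; G/A/C] holding=E  ← match
     unstack(B, H) → towers=[D/E; F/H; G/A/C] holding=B
     unstack(C, A) → towers=[D/E; F/H/B; G/A] holding=C

unstack(E, D)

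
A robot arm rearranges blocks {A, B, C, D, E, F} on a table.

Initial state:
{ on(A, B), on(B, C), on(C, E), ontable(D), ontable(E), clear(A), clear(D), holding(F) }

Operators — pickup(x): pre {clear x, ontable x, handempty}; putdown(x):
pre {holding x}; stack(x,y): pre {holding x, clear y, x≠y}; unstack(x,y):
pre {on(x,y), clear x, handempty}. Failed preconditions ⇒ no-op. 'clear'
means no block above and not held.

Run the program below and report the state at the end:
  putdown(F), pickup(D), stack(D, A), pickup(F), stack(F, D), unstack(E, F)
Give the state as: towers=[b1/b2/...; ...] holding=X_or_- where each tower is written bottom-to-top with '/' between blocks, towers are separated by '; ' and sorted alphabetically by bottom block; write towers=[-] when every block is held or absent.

towers=[E/C/B/A/D/F] holding=-

step 1 (putdown(F)): towers=[D; E/C/B/A; F] holding=-
step 2 (pickup(D)): towers=[E/C/B/A; F] holding=D
step 3 (stack(D, A)): towers=[E/C/B/A/D; F] holding=-
step 4 (pickup(F)): towers=[E/C/B/A/D] holding=F
step 5 (stack(F, D)): towers=[E/C/B/A/D/F] holding=-
step 6 (unstack(E, F)) [no-op]: towers=[E/C/B/A/D/F] holding=-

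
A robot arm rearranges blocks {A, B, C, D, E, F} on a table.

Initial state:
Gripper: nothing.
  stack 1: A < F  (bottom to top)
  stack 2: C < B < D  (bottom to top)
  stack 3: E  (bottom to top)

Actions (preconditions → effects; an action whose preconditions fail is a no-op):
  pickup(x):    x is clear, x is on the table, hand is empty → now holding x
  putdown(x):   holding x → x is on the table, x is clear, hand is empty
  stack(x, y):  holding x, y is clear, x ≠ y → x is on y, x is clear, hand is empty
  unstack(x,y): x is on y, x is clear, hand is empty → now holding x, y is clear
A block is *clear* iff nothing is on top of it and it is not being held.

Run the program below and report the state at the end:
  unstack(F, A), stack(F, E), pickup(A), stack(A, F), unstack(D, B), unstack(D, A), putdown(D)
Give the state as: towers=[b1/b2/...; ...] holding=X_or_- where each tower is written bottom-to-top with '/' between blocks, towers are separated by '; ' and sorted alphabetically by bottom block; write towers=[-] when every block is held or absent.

towers=[C/B; D; E/F/A] holding=-

step 1 (unstack(F, A)): towers=[A; C/B/D; E] holding=F
step 2 (stack(F, E)): towers=[A; C/B/D; E/F] holding=-
step 3 (pickup(A)): towers=[C/B/D; E/F] holding=A
step 4 (stack(A, F)): towers=[C/B/D; E/F/A] holding=-
step 5 (unstack(D, B)): towers=[C/B; E/F/A] holding=D
step 6 (unstack(D, A)) [no-op]: towers=[C/B; E/F/A] holding=D
step 7 (putdown(D)): towers=[C/B; D; E/F/A] holding=-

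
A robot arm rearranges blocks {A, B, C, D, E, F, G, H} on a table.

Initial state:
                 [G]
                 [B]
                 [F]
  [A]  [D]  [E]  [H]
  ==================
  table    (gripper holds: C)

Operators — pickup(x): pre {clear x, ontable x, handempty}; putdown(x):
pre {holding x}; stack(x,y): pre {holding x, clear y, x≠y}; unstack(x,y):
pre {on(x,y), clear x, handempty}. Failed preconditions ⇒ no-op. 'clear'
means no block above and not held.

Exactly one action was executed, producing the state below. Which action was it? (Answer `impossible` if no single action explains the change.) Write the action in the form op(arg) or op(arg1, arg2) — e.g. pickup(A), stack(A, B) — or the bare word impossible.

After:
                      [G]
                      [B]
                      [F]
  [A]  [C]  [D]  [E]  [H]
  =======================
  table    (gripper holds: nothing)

putdown(C)

target: towers=[A; C; D; E; H/F/B/G] holding=-
        putdown(C) → towers=[A; C; D; E; H/F/B/G] holding=-  ← match
       stack(C, G) → towers=[A; D; E; H/F/B/G/C] holding=-
       stack(C, A) → towers=[A/C; D; E; H/F/B/G] holding=-
       stack(C, E) → towers=[A; D; E/C; H/F/B/G] holding=-
       stack(C, D) → towers=[A; D/C; E; H/F/B/G] holding=-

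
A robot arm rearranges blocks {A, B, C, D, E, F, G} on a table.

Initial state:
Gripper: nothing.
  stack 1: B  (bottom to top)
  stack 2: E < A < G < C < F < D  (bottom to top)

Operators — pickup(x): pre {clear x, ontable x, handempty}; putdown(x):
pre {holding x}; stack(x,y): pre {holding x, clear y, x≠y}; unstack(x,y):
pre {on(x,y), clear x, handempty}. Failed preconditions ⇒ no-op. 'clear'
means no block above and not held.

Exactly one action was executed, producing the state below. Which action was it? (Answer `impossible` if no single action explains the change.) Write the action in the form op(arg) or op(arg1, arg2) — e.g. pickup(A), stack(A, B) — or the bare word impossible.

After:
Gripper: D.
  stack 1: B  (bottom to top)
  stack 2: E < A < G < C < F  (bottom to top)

target: towers=[B; E/A/G/C/F] holding=D
         pickup(B) → towers=[E/A/G/C/F/D] holding=B
     unstack(D, F) → towers=[B; E/A/G/C/F] holding=D  ← match

unstack(D, F)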